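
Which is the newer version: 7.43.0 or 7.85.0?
7.85.0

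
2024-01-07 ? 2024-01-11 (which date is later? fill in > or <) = <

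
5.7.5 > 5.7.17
False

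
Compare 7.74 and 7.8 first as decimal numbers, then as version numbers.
As decimals: 7.74 < 7.8. As versions: v7.74 > v7.8 (minor version 74 > 8).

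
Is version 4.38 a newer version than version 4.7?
Yes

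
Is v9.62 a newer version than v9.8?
Yes. Version numbers are compared segment by segment as integers, not as decimals: minor version 62 > 8, so v9.62 > v9.8 (even though the decimal 9.62 < 9.8).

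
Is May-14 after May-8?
Yes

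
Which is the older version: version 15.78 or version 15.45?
version 15.45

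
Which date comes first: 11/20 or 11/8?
11/8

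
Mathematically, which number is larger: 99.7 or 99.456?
99.7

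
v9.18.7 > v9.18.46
False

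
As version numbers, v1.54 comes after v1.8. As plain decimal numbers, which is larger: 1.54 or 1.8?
1.8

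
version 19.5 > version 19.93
False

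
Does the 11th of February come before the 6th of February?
No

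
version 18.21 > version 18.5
True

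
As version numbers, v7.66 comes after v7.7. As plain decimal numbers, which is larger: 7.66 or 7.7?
7.7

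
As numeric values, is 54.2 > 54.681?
False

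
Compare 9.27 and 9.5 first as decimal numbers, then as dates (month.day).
As decimals: 9.27 < 9.5. As dates: 9/27 is later than 9/5 (day 27 > day 5).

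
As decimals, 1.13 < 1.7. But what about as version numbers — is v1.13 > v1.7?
True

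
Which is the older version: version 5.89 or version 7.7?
version 5.89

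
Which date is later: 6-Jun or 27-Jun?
27-Jun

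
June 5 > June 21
False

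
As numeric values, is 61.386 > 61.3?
True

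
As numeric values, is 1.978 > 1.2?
True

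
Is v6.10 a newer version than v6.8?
Yes. Version numbers are compared segment by segment as integers, not as decimals: minor version 10 > 8, so v6.10 > v6.8 (even though the decimal 6.10 < 6.8).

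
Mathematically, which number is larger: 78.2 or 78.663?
78.663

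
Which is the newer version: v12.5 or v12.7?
v12.7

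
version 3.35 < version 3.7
False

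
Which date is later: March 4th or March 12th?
March 12th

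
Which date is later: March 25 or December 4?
December 4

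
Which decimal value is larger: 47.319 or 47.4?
47.4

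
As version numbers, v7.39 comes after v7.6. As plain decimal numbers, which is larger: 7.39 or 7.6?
7.6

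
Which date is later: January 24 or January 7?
January 24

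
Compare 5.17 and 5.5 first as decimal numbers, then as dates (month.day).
As decimals: 5.17 < 5.5. As dates: 5/17 is later than 5/5 (day 17 > day 5).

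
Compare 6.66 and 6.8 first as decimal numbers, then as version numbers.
As decimals: 6.66 < 6.8. As versions: v6.66 > v6.8 (minor version 66 > 8).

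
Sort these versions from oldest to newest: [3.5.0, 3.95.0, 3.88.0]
[3.5.0, 3.88.0, 3.95.0]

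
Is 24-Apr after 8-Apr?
Yes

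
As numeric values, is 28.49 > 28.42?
True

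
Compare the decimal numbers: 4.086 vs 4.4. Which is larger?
4.4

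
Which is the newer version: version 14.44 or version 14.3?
version 14.44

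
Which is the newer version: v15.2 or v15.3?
v15.3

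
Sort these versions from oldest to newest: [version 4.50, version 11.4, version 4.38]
[version 4.38, version 4.50, version 11.4]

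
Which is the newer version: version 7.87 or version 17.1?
version 17.1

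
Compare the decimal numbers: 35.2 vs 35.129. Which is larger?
35.2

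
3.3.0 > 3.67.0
False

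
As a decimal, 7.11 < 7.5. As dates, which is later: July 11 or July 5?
July 11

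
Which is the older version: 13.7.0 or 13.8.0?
13.7.0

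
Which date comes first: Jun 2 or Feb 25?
Feb 25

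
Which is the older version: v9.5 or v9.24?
v9.5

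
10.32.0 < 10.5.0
False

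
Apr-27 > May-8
False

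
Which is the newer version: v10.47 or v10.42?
v10.47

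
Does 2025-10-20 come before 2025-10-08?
No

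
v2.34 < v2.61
True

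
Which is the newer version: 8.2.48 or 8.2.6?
8.2.48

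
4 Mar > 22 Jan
True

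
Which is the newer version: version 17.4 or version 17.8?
version 17.8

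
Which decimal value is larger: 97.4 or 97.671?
97.671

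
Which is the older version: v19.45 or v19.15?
v19.15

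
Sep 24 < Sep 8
False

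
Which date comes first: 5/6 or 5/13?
5/6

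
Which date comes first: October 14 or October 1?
October 1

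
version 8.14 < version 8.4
False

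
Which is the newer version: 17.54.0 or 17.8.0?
17.54.0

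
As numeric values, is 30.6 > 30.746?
False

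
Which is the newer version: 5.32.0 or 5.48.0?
5.48.0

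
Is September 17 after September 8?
Yes. Day 17 comes after day 8 in September — this is a date comparison, not a decimal one (the decimal 9.17 would be smaller than 9.8).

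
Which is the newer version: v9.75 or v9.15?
v9.75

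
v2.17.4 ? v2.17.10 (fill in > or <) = <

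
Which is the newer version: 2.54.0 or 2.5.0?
2.54.0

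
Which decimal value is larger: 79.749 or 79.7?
79.749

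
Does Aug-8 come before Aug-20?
Yes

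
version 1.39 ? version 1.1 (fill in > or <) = >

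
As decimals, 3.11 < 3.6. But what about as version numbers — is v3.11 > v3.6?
True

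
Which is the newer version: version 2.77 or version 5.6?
version 5.6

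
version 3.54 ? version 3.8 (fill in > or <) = >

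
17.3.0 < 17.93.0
True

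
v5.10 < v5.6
False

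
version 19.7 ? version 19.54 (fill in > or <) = <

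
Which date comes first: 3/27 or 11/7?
3/27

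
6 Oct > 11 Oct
False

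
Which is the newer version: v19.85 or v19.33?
v19.85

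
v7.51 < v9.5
True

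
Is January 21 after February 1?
No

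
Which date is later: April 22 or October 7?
October 7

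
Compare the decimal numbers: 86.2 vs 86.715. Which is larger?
86.715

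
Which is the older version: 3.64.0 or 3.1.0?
3.1.0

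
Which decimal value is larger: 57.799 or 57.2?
57.799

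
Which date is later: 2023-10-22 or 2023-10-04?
2023-10-22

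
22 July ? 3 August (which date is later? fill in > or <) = <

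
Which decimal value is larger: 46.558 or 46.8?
46.8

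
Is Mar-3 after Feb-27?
Yes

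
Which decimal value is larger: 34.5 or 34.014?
34.5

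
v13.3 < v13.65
True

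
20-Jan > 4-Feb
False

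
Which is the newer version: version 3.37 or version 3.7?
version 3.37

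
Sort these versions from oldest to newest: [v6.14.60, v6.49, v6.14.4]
[v6.14.4, v6.14.60, v6.49]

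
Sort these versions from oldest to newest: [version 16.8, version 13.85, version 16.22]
[version 13.85, version 16.8, version 16.22]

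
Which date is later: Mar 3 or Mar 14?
Mar 14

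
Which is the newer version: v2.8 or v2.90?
v2.90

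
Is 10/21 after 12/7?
No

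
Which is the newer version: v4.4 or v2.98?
v4.4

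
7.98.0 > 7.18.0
True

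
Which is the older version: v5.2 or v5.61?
v5.2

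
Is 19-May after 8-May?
Yes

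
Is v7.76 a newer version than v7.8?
Yes. Version numbers are compared segment by segment as integers, not as decimals: minor version 76 > 8, so v7.76 > v7.8 (even though the decimal 7.76 < 7.8).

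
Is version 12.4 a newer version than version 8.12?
Yes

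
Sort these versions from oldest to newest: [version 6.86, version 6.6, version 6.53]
[version 6.6, version 6.53, version 6.86]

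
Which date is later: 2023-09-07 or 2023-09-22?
2023-09-22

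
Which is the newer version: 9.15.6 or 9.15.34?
9.15.34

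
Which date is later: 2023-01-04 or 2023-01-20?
2023-01-20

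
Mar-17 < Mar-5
False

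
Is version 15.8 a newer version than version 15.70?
No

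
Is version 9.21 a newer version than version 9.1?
Yes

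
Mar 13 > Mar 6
True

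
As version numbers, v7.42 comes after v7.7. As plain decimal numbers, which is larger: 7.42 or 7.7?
7.7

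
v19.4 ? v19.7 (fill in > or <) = <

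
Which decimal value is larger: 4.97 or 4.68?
4.97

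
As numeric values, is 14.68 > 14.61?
True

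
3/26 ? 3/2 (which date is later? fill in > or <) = >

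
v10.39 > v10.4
True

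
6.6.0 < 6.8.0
True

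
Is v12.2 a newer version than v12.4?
No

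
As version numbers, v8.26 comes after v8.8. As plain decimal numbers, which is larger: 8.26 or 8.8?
8.8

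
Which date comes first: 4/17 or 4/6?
4/6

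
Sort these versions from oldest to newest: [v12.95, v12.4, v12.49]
[v12.4, v12.49, v12.95]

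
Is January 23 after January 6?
Yes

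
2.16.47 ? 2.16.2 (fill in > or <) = >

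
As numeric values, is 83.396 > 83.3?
True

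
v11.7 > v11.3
True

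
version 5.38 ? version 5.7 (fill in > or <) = >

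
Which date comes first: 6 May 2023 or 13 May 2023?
6 May 2023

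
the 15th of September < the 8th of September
False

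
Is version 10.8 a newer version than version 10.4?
Yes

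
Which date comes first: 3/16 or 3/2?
3/2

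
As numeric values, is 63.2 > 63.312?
False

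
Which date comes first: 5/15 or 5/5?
5/5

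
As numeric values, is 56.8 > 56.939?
False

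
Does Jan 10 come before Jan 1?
No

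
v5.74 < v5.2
False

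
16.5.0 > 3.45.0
True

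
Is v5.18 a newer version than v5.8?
Yes. Version numbers are compared segment by segment as integers, not as decimals: minor version 18 > 8, so v5.18 > v5.8 (even though the decimal 5.18 < 5.8).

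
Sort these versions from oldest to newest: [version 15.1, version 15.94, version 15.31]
[version 15.1, version 15.31, version 15.94]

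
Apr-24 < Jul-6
True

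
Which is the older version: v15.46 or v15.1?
v15.1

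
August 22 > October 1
False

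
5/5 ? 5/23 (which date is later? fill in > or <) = <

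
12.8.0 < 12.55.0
True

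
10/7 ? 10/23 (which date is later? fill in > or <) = <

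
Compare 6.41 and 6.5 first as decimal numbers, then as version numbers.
As decimals: 6.41 < 6.5. As versions: v6.41 > v6.5 (minor version 41 > 5).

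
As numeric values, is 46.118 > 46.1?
True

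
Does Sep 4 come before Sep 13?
Yes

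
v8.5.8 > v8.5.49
False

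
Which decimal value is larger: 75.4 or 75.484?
75.484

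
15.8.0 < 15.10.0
True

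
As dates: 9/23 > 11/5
False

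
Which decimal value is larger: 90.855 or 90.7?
90.855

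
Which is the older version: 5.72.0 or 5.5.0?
5.5.0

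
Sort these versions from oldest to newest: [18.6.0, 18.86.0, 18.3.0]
[18.3.0, 18.6.0, 18.86.0]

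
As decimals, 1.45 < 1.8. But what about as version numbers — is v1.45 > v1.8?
True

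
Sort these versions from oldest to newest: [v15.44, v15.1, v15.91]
[v15.1, v15.44, v15.91]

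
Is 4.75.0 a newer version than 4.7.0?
Yes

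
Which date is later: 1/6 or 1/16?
1/16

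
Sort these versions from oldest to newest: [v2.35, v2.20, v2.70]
[v2.20, v2.35, v2.70]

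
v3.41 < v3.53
True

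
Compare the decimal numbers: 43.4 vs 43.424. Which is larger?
43.424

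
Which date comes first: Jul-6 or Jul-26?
Jul-6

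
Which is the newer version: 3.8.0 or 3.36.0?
3.36.0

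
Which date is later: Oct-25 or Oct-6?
Oct-25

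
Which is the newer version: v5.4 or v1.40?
v5.4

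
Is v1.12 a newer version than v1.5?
Yes. Version numbers are compared segment by segment as integers, not as decimals: minor version 12 > 5, so v1.12 > v1.5 (even though the decimal 1.12 < 1.5).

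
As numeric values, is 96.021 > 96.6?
False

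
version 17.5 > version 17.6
False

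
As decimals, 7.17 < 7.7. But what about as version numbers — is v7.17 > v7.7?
True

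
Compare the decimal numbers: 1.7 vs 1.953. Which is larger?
1.953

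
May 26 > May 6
True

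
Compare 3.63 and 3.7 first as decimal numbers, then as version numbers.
As decimals: 3.63 < 3.7. As versions: v3.63 > v3.7 (minor version 63 > 7).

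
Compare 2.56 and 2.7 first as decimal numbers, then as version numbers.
As decimals: 2.56 < 2.7. As versions: v2.56 > v2.7 (minor version 56 > 7).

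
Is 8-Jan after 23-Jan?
No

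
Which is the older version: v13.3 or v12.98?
v12.98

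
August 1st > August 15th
False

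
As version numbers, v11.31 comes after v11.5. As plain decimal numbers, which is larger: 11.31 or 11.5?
11.5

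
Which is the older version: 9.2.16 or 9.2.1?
9.2.1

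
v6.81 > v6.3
True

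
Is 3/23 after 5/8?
No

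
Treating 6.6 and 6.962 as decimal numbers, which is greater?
6.962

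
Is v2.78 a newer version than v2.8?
Yes. Version numbers are compared segment by segment as integers, not as decimals: minor version 78 > 8, so v2.78 > v2.8 (even though the decimal 2.78 < 2.8).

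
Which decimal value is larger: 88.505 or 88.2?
88.505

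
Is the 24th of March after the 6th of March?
Yes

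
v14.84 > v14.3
True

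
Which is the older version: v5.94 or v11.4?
v5.94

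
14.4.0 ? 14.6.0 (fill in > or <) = <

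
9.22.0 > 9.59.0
False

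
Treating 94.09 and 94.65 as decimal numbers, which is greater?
94.65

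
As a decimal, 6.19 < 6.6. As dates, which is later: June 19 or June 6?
June 19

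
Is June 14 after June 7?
Yes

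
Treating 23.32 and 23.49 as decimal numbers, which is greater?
23.49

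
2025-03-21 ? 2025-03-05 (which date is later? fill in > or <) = >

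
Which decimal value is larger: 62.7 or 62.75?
62.75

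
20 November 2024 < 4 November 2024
False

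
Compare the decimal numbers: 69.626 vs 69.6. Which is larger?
69.626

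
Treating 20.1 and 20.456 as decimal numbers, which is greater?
20.456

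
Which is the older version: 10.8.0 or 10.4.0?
10.4.0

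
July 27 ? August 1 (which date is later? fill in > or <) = <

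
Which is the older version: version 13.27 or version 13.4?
version 13.4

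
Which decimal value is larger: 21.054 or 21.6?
21.6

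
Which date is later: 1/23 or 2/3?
2/3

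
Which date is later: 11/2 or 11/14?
11/14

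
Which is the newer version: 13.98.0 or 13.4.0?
13.98.0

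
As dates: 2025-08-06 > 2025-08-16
False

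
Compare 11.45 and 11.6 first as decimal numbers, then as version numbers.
As decimals: 11.45 < 11.6. As versions: v11.45 > v11.6 (minor version 45 > 6).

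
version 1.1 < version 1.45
True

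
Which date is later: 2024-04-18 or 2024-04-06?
2024-04-18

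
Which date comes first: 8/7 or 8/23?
8/7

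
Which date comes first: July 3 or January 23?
January 23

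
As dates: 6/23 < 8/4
True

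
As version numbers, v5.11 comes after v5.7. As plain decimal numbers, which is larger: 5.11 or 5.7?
5.7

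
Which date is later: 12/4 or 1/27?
12/4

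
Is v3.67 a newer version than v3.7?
Yes. Version numbers are compared segment by segment as integers, not as decimals: minor version 67 > 7, so v3.67 > v3.7 (even though the decimal 3.67 < 3.7).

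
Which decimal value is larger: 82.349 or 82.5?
82.5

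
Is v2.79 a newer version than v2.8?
Yes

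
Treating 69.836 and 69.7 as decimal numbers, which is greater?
69.836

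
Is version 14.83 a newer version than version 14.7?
Yes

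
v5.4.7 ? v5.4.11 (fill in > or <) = <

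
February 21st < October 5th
True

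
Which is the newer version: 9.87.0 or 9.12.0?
9.87.0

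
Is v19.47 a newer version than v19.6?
Yes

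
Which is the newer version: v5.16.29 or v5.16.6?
v5.16.29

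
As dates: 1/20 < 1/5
False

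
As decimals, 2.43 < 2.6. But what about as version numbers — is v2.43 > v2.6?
True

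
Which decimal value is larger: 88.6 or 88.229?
88.6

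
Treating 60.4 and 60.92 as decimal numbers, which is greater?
60.92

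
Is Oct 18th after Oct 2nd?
Yes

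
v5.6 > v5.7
False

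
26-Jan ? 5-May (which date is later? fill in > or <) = <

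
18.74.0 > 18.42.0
True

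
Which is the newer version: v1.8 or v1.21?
v1.21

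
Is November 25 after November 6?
Yes. Day 25 comes after day 6 in November — this is a date comparison, not a decimal one (the decimal 11.25 would be smaller than 11.6).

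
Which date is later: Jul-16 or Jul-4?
Jul-16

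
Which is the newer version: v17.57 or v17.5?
v17.57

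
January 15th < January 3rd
False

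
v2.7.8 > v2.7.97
False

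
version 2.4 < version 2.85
True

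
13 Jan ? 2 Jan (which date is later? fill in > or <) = >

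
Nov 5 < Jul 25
False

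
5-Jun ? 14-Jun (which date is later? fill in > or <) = <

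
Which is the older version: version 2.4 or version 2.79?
version 2.4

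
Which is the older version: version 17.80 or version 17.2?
version 17.2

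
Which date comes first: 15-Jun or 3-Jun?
3-Jun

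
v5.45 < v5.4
False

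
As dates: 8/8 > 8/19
False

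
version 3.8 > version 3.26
False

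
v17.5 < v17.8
True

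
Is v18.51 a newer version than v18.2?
Yes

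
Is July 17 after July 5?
Yes. Day 17 comes after day 5 in July — this is a date comparison, not a decimal one (the decimal 7.17 would be smaller than 7.5).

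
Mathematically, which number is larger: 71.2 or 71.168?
71.2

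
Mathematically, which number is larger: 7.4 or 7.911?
7.911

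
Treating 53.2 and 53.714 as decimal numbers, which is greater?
53.714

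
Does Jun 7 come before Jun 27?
Yes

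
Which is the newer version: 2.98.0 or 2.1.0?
2.98.0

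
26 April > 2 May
False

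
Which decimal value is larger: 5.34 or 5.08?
5.34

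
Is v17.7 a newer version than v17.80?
No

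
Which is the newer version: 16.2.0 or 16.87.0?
16.87.0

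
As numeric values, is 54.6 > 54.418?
True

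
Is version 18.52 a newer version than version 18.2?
Yes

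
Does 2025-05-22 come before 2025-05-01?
No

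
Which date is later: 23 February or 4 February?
23 February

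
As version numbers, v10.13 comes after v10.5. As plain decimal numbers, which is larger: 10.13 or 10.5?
10.5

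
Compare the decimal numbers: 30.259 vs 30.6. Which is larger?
30.6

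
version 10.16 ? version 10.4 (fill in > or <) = >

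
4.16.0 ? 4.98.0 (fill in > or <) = <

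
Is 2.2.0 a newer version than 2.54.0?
No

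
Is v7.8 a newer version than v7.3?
Yes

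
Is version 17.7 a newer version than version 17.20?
No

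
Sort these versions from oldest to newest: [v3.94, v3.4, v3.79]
[v3.4, v3.79, v3.94]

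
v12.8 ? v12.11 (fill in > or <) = <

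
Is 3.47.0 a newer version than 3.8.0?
Yes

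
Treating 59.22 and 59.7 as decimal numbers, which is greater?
59.7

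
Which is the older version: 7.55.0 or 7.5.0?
7.5.0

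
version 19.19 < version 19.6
False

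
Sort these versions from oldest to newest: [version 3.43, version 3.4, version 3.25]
[version 3.4, version 3.25, version 3.43]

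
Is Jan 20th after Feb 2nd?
No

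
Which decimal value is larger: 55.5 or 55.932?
55.932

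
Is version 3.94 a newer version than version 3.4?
Yes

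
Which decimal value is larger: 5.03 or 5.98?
5.98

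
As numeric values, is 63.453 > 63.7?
False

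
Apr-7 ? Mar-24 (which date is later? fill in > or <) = >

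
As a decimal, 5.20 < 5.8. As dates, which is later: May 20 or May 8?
May 20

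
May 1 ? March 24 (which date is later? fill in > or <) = >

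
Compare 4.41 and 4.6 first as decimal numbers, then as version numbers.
As decimals: 4.41 < 4.6. As versions: v4.41 > v4.6 (minor version 41 > 6).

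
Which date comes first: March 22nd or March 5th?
March 5th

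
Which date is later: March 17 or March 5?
March 17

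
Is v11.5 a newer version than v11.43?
No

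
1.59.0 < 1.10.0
False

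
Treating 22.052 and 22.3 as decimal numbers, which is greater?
22.3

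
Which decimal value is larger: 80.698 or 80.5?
80.698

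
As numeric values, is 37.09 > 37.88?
False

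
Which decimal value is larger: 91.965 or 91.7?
91.965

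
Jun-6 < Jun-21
True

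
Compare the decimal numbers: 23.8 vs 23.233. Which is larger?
23.8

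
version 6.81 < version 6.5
False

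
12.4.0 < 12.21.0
True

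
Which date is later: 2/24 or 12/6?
12/6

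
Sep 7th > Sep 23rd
False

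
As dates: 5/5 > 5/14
False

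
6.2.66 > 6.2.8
True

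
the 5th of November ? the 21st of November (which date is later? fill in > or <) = <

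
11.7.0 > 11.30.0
False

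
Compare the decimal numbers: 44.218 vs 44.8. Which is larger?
44.8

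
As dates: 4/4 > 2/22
True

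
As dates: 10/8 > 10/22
False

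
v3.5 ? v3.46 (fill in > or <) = <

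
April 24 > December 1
False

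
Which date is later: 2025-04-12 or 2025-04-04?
2025-04-12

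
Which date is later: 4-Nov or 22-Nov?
22-Nov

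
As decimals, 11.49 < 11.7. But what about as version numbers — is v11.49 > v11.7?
True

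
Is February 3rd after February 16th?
No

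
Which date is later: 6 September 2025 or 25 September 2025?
25 September 2025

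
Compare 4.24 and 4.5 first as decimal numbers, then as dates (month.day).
As decimals: 4.24 < 4.5. As dates: 4/24 is later than 4/5 (day 24 > day 5).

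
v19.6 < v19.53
True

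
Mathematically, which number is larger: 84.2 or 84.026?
84.2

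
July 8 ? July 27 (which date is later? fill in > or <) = <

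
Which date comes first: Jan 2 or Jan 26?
Jan 2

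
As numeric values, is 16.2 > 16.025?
True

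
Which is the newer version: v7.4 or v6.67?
v7.4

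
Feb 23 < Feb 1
False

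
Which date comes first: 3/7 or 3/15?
3/7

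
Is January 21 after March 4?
No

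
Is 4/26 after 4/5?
Yes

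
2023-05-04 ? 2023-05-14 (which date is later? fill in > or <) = <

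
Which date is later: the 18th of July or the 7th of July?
the 18th of July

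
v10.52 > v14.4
False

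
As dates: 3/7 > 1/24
True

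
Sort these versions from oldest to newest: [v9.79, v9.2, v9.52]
[v9.2, v9.52, v9.79]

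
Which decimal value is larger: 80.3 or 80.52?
80.52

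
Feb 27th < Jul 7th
True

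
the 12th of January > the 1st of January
True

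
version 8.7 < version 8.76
True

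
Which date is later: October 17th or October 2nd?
October 17th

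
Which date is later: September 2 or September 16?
September 16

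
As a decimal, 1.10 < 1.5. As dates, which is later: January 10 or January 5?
January 10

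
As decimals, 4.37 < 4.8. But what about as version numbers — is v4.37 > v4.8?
True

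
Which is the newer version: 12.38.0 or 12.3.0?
12.38.0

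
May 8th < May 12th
True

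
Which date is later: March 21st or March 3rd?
March 21st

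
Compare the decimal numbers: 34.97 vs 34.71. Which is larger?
34.97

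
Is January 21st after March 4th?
No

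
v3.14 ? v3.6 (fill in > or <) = >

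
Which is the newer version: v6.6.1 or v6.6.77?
v6.6.77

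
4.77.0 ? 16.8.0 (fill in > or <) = <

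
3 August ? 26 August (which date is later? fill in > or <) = <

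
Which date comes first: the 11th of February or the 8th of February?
the 8th of February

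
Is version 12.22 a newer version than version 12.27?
No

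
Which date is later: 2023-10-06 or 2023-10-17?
2023-10-17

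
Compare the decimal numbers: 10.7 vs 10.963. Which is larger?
10.963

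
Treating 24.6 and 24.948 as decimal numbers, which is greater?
24.948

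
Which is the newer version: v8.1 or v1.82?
v8.1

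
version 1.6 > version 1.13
False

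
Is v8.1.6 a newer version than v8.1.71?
No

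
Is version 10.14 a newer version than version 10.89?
No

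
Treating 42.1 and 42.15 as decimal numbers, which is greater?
42.15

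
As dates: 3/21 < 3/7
False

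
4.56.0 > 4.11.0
True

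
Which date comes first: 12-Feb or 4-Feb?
4-Feb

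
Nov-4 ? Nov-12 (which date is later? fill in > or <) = <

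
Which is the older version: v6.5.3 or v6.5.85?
v6.5.3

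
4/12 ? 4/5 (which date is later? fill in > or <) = >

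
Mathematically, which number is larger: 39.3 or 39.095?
39.3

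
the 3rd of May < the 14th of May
True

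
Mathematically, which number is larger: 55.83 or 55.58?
55.83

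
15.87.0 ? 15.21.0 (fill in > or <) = >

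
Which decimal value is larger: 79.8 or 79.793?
79.8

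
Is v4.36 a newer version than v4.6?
Yes. Version numbers are compared segment by segment as integers, not as decimals: minor version 36 > 6, so v4.36 > v4.6 (even though the decimal 4.36 < 4.6).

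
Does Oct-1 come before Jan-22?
No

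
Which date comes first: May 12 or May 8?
May 8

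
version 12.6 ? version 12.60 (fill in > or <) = <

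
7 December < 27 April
False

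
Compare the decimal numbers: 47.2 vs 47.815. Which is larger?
47.815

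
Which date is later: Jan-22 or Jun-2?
Jun-2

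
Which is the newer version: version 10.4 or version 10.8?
version 10.8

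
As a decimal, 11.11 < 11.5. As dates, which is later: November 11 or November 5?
November 11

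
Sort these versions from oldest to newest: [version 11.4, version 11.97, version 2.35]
[version 2.35, version 11.4, version 11.97]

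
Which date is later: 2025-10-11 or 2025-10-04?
2025-10-11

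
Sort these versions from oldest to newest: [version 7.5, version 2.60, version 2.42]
[version 2.42, version 2.60, version 7.5]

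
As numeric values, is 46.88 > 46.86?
True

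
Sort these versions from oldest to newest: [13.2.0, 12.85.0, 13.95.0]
[12.85.0, 13.2.0, 13.95.0]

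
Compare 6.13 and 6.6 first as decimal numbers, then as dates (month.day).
As decimals: 6.13 < 6.6. As dates: 6/13 is later than 6/6 (day 13 > day 6).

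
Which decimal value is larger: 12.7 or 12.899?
12.899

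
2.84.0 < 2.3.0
False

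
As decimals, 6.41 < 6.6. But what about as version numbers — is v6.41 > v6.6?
True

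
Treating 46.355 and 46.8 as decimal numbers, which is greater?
46.8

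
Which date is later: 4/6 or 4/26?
4/26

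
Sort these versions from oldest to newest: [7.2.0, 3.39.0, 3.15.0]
[3.15.0, 3.39.0, 7.2.0]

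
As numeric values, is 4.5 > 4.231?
True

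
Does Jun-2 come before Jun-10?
Yes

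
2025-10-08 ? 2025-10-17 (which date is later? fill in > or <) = <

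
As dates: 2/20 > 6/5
False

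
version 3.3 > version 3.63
False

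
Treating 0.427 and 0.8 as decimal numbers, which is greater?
0.8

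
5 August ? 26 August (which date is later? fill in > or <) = <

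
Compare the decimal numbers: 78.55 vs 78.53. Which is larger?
78.55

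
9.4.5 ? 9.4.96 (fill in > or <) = <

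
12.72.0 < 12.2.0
False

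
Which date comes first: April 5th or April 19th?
April 5th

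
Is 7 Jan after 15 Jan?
No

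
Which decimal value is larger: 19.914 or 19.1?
19.914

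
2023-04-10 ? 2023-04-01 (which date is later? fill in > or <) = >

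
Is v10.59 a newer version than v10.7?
Yes. Version numbers are compared segment by segment as integers, not as decimals: minor version 59 > 7, so v10.59 > v10.7 (even though the decimal 10.59 < 10.7).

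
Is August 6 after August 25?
No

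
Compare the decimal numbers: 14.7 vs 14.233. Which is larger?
14.7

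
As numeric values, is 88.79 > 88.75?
True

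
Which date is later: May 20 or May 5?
May 20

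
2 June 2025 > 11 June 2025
False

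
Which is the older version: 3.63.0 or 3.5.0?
3.5.0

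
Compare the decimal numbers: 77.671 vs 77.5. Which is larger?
77.671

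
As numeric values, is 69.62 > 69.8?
False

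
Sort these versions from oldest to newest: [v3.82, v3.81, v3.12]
[v3.12, v3.81, v3.82]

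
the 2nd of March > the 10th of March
False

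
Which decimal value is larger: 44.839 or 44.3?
44.839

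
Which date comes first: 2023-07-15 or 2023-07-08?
2023-07-08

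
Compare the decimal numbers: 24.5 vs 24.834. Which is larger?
24.834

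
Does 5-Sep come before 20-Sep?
Yes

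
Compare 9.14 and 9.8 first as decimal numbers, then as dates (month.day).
As decimals: 9.14 < 9.8. As dates: 9/14 is later than 9/8 (day 14 > day 8).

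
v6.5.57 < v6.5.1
False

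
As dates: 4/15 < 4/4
False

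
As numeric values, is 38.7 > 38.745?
False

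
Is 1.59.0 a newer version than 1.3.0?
Yes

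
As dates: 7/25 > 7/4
True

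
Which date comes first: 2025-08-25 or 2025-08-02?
2025-08-02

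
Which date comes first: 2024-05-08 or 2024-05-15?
2024-05-08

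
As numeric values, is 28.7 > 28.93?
False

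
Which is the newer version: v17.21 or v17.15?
v17.21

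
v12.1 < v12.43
True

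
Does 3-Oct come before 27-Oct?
Yes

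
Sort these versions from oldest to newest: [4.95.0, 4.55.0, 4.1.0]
[4.1.0, 4.55.0, 4.95.0]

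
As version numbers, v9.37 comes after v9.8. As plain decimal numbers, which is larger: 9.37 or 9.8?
9.8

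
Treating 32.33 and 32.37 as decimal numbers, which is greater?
32.37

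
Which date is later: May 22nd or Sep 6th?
Sep 6th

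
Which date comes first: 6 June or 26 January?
26 January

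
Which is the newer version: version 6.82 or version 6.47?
version 6.82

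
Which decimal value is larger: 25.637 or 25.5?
25.637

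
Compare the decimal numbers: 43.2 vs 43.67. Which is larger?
43.67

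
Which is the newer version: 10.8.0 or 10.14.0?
10.14.0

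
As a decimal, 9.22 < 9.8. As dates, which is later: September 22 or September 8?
September 22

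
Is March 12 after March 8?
Yes. Day 12 comes after day 8 in March — this is a date comparison, not a decimal one (the decimal 3.12 would be smaller than 3.8).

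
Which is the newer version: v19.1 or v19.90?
v19.90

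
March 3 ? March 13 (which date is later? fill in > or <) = <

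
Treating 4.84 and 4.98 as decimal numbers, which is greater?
4.98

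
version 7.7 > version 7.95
False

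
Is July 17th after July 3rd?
Yes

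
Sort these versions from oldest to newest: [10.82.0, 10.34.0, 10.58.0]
[10.34.0, 10.58.0, 10.82.0]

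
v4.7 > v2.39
True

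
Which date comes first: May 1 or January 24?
January 24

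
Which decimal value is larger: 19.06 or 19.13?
19.13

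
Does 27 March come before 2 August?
Yes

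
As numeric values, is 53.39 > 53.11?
True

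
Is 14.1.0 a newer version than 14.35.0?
No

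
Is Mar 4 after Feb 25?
Yes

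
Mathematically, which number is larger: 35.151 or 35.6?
35.6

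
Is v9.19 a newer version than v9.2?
Yes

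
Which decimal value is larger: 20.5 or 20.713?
20.713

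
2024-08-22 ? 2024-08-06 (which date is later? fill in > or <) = >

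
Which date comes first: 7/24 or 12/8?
7/24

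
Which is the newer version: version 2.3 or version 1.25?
version 2.3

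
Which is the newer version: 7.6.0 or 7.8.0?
7.8.0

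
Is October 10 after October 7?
Yes. Day 10 comes after day 7 in October — this is a date comparison, not a decimal one (the decimal 10.10 would be smaller than 10.7).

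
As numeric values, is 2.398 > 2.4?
False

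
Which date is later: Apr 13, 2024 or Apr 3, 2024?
Apr 13, 2024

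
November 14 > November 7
True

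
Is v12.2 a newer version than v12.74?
No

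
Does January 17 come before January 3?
No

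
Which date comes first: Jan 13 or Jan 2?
Jan 2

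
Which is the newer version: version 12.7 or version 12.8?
version 12.8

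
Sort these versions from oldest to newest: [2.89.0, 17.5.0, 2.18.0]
[2.18.0, 2.89.0, 17.5.0]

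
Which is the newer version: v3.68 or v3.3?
v3.68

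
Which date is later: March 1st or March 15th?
March 15th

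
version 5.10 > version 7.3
False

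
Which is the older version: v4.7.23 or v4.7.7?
v4.7.7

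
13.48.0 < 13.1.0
False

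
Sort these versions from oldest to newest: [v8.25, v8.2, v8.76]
[v8.2, v8.25, v8.76]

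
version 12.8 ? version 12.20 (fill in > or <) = <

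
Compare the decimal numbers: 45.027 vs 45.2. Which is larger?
45.2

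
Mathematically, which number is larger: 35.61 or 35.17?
35.61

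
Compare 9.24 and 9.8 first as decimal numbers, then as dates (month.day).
As decimals: 9.24 < 9.8. As dates: 9/24 is later than 9/8 (day 24 > day 8).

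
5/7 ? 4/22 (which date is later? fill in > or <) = >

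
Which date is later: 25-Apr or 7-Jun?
7-Jun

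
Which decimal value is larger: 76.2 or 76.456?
76.456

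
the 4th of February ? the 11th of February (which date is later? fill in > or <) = <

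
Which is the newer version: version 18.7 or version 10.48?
version 18.7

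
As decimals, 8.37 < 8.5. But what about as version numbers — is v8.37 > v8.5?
True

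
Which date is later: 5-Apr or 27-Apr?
27-Apr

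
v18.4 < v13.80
False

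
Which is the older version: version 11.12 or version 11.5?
version 11.5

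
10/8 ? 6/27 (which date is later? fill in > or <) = >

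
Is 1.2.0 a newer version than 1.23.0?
No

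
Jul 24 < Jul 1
False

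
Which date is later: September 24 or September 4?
September 24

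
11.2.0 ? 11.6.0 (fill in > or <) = <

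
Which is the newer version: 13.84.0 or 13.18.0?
13.84.0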